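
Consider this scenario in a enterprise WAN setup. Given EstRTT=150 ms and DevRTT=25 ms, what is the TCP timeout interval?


Given: EstRTT = 150 ms, DevRTT = 25 ms
Timeout = EstRTT + 4 * DevRTT
4 * DevRTT = 4 * 25 = 100
Timeout = 150 + 100 = 250 ms

250


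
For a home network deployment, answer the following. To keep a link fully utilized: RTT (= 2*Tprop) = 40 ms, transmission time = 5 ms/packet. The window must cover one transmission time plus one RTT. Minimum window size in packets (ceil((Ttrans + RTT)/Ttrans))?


Given: Ttrans = 5 ms, RTT = 40 ms (= 2 * Tprop, Tprop = 20 ms)
Time until first ACK returns = Ttrans + RTT = 5 + 40 = 45 ms
Need W * Ttrans >= Ttrans + RTT  ->  W >= (Ttrans + RTT) / Ttrans
(Ttrans + RTT) / Ttrans = 45 / 5 = 9
W_min = ceil(9) = 9

9


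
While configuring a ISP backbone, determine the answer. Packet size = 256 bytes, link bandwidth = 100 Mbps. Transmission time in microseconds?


Given: packet = 256 bytes, bandwidth = 100 Mbps
Packet in bits = 256 * 8 = 2048 bits
Bandwidth = 100 * 10^6 = 100000000 bps
Time = 2048 / 100000000 seconds
Time in us = 2048 * 10^6 / 100000000 = 20.48

20.48


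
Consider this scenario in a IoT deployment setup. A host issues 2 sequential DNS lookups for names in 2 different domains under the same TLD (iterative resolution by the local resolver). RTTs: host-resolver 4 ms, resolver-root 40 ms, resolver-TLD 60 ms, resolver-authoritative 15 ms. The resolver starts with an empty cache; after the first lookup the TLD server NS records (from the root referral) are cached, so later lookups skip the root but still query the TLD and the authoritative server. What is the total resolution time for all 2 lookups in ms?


Lookup 1 (cold cache): local + root + TLD + auth = 4 + 40 + 60 + 15 = 119 ms
Lookups 2..2 (TLD NS cached -> skip root; new domain -> still ask TLD and auth): local + TLD + auth = 4 + 60 + 15 = 79 ms each
Remaining 1 lookups: 1 * 79 = 79 ms
Total = 119 + 79 = 198 ms

198


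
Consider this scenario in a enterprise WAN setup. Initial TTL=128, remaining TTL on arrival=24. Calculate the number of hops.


Given: initial TTL = 128, received TTL = 24
Hops = initial TTL - received TTL
Hops = 128 - 24 = 104

104


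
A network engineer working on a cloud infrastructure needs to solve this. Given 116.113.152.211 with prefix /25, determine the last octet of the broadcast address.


Given: IP = 116.113.152.211, prefix = /25
Host bits = 32 - 25 = 7
Network last octet = 211 AND mask = 128
Host part size = 2^7 - 1 = 127
Broadcast last octet = 128 OR 127 = 255

255


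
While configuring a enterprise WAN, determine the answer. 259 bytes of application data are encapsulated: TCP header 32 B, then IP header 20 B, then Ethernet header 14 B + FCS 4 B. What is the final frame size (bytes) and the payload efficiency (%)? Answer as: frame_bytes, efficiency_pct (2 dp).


TCP segment = 259 + 32 = 291 B
IP packet = 291 + 20 = 311 B
Ethernet frame = 311 + 14 + 4 = 329 B
Efficiency = app / frame = 259 / 329 = 0.787234 = 78.7234% -> 78.72% (2 dp)

329, 78.72


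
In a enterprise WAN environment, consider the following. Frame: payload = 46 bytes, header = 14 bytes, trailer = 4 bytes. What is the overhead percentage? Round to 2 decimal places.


Given: payload = 46 B, header = 14 B, trailer = 4 B
Overhead bytes = header + trailer = 14 + 4 = 18
Total frame = payload + overhead = 46 + 18 = 64
Overhead % = 18 / 64 * 100 = 28.1250% -> 28.13% (2 dp)

28.13


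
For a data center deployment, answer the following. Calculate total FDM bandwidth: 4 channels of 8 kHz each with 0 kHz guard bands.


Given: 4 channels, 8 kHz each, guard = 0 kHz
Channel bandwidth = 4 * 8 = 32 kHz
Guard bands = 3 gaps * 0 kHz = 0 kHz
Total = 32 + 0 = 32 kHz

32


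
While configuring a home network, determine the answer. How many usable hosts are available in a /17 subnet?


Given: subnet mask /17
Host bits = 32 - 17 = 15
Total addresses = 2^15 = 32768
Usable hosts = 32768 - 2 (network + broadcast) = 32766

32766


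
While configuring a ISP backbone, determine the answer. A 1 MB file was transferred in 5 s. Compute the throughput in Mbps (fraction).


Given: file = 1 MB, time = 5 s
File in Mb = 1 * 8 = 8 Mb
Throughput = 8 / 5 Mbps
Throughput = 8/5 Mbps

8/5


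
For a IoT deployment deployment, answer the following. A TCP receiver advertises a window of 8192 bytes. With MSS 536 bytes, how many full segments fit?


Given: RWND = 8192 bytes, MSS = 536 bytes
Full segments = floor(RWND / MSS)
Full segments = floor(8192 / 536)
Full segments = floor(15.2836) = 15

15


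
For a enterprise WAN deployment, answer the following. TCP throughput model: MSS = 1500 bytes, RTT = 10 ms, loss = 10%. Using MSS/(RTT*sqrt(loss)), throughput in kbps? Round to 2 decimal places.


Given: MSS = 1500 bytes, RTT = 10 ms, loss = 10%
RTT in seconds = 10 / 1000 = 0.01
Loss rate = 10% = 0.1
sqrt(loss) = sqrt(0.1) = 0.316227766017
Throughput (bytes/s) = 1500 / (0.01 * 0.316227766017) = 474341.6490
Throughput (kbps) = 474341.6490 * 8 / 1000 = 3794.733192 -> 3794.73 kbps (2 dp)

3794.73


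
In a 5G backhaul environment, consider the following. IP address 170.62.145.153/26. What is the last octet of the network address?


Given: IP = 170.62.145.153, prefix = /26
Subnet mask = 255.255.255.192
Last octet of IP: 153
Last octet of mask: 192
Network last octet = 153 AND 192 = 128

128


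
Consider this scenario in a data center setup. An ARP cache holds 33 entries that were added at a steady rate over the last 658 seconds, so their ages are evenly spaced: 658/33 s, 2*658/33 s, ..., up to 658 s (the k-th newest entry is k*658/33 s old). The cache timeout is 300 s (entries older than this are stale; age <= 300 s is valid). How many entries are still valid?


Ages are k * 658/33 s for k = 1..33 (spacing = 19.9394 s).
Entry k is valid iff k * 658/33 <= 300 iff k <= 33 * 300 / 658 = 15.0456
n_valid = floor(15.0456) = 15
(n_stale = 33 - 15 = 18)

15


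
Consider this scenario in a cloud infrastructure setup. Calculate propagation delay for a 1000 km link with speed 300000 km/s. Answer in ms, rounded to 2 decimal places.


Given: distance = 1000 km, speed = 300000 km/s
Delay = distance / speed = 1000 / 300000 seconds
Delay in ms = 1000 * 1000 / 300000
Delay = 3.3333 ms
Rounded to 2 dp = 3.33 ms

3.33


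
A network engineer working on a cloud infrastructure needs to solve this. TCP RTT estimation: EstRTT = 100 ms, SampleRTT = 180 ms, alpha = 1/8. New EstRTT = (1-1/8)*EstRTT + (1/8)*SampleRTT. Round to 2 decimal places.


Given: EstRTT = 100 ms, SampleRTT = 180 ms, alpha = 1/8
New EstRTT = (1 - alpha) * EstRTT + alpha * SampleRTT
(7/8) * 100 = 87.5
(1/8) * 180 = 22.5
New EstRTT = 87.5 + 22.5 = 110 ms -> 110.00 ms (2 dp)

110.00


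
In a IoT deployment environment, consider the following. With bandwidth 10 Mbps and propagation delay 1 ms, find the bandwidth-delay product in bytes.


Given: bandwidth = 10 Mbps, delay = 1 ms
BDP in bits = 10 * 10^6 * 1 / 1000
BDP in bits = 10000
BDP in bytes = 10000 / 8 = 1250

1250


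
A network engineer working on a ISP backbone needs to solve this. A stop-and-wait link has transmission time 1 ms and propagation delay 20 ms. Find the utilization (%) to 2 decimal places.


Given: Ttrans = 1 ms, Tprop = 20 ms
RTT = 2 * Tprop = 2 * 20 = 40 ms
U = Ttrans / (Ttrans + RTT)
U = 1 / (1 + 40)
U = 1 / 41 = 0.02439
U% = 2.44%

2.44


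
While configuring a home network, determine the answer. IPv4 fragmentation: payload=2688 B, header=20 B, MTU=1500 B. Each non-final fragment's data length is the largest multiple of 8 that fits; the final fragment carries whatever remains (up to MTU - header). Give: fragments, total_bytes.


Max data per non-final fragment = floor((MTU - header)/8)*8 = floor((1500 - 20)/8)*8 = floor(1480/8)*8 = 1480 B
Final fragment needs no 8-byte alignment: it can carry up to MTU - header = 1480 B
Non-final fragments needed = ceil((payload - 1480) / 1480) = ceil(1208/1480) = ceil(0.8162) = 1
Number of fragments = 1 + 1 = 2
Fragment sizes (data): 1 * 1480 B + 1208 B (last, 1208 <= 1480 OK)
Total bytes sent = payload + n_frags * header = 2688 + 2*20 = 2688 + 40 = 2728 B

2, 2728


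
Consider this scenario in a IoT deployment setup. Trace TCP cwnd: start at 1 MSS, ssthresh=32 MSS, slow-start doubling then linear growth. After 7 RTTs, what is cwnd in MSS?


RTT 0: cwnd = 1 MSS (initial)
RTT 1: cwnd = 2 MSS (slow start, doubled)
RTT 2: cwnd = 4 MSS (slow start, doubled)
RTT 3: cwnd = 8 MSS (slow start, doubled)
RTT 4: cwnd = 16 MSS (slow start, doubled)
RTT 5: cwnd = 32 MSS (slow start, doubled)
RTT 6: cwnd = 33 MSS (congestion avoidance, +1)
RTT 7: cwnd = 34 MSS (congestion avoidance, +1)

34


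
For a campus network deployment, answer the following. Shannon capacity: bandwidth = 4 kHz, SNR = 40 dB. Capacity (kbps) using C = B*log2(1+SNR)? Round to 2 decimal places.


Given: B = 4 kHz, SNR = 40 dB
SNR linear = 10^(40/10) = 10000
1 + SNR = 10001
log2(10001) = 13.2878566418
C = 4 * 1000 * 13.2878566418 = 53151.4266 bps
C = 53.151427 kbps -> 53.15 kbps (2 dp)

53.15


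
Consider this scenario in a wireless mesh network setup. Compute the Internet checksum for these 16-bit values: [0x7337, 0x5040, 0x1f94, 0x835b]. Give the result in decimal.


Given words: [0x7337, 0x5040, 0x1f94, 0x835b]
Step 1: Sum all words
Raw sum = 29495 + 20544 + 8084 + 33627 = 91750
Step 2: Fold carry: (26214 + 1) = 26215
One's complement = ~26215 & 0xFFFF = 39320

39320


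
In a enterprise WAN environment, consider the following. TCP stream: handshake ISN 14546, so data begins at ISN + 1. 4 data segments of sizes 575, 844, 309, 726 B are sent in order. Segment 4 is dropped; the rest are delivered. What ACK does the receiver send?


SYN uses sequence number 14546; first data byte = ISN + 1 = 14547.
Segment 1: SEQ = 14547, len = 575 B, covers [14547, 15121]
Segment 2: SEQ = 15122, len = 844 B, covers [15122, 15965]
Segment 3: SEQ = 15966, len = 309 B, covers [15966, 16274]
Segment 4: SEQ = 16275, len = 726 B, covers [16275, 17000] [LOST]
In-order data received: bytes [14547, 16274] (segments 1..3).
Segment 4 missing -> gap begins at byte 16275.
Cumulative ACK = next expected in-order byte = 14547 + 575 + 844 + 309 = 16275

16275


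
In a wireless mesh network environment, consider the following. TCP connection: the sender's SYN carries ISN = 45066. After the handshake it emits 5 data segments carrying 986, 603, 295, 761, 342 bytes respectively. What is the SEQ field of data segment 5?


The SYN occupies sequence number ISN = 45066, so the first data byte is ISN + 1 = 45067.
SEQ of data segment i = (ISN + 1) + sum of payload sizes of segments 1..i-1.
Segment 1: SEQ = 45067, payload = 986 bytes
Segment 2: SEQ = 46053, payload = 603 bytes
Segment 3: SEQ = 46656, payload = 295 bytes
Segment 4: SEQ = 46951, payload = 761 bytes
Segment 5: SEQ = 47712, payload = 342 bytes
SEQ of segment 5 = 45067 + 986 + 603 + 295 + 761 = 47712

47712


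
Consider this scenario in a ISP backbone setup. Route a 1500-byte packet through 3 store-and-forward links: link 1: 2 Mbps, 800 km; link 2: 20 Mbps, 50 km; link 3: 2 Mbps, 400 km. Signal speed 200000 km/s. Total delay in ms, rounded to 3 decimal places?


Packet = 1500 bytes = 12000 bits. Store-and-forward: sum (t_trans + t_prop) per link.
Link 1: t_trans = 12000/(2*10^6) s = 6.0000 ms; t_prop = 800/200000 s = 4.0000 ms; subtotal = 10.0000 ms
Link 2: t_trans = 12000/(20*10^6) s = 0.6000 ms; t_prop = 50/200000 s = 0.2500 ms; subtotal = 0.8500 ms
Link 3: t_trans = 12000/(2*10^6) s = 6.0000 ms; t_prop = 400/200000 s = 2.0000 ms; subtotal = 8.0000 ms
End-to-end = 10.0000 + 0.8500 + 8.0000 = 18.8500 ms -> 18.850 ms (3 dp)

18.850


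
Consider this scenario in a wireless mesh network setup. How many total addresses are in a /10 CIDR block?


Given: CIDR prefix /10
Host bits = 32 - 10 = 22
Total addresses = 2^22 = 4194304

4194304


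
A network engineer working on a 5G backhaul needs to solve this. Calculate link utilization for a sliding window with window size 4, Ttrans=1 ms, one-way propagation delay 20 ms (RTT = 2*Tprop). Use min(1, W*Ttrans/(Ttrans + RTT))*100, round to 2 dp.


Given: W = 4, Ttrans = 1 ms, RTT = 40 ms (= 2 * Tprop, Tprop = 20 ms)
Cycle time = Ttrans + RTT = 1 + 40 = 41 ms (first packet sent until its ACK returns)
W * Ttrans = 4 * 1 = 4 ms of sending per cycle
W * Ttrans / (Ttrans + RTT) = 4 / 41 = 0.097561
U = min(1, 0.097561) = 0.097561
U% = 9.76%

9.76


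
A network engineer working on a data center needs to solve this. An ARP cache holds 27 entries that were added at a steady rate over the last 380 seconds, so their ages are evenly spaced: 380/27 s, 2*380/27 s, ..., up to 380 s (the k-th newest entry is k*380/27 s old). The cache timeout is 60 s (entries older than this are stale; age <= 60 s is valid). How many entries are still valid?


Ages are k * 380/27 s for k = 1..27 (spacing = 14.0741 s).
Entry k is valid iff k * 380/27 <= 60 iff k <= 27 * 60 / 380 = 4.2632
n_valid = floor(4.2632) = 4
(n_stale = 27 - 4 = 23)

4


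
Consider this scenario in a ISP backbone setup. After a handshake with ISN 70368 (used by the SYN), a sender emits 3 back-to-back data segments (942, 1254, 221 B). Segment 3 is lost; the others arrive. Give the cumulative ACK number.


SYN uses sequence number 70368; first data byte = ISN + 1 = 70369.
Segment 1: SEQ = 70369, len = 942 B, covers [70369, 71310]
Segment 2: SEQ = 71311, len = 1254 B, covers [71311, 72564]
Segment 3: SEQ = 72565, len = 221 B, covers [72565, 72785] [LOST]
In-order data received: bytes [70369, 72564] (segments 1..2).
Segment 3 missing -> gap begins at byte 72565.
Cumulative ACK = next expected in-order byte = 70369 + 942 + 1254 = 72565

72565


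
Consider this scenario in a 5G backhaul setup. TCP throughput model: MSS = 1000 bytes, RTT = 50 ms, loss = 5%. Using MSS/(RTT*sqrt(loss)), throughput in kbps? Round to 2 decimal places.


Given: MSS = 1000 bytes, RTT = 50 ms, loss = 5%
RTT in seconds = 50 / 1000 = 0.05
Loss rate = 5% = 0.05
sqrt(loss) = sqrt(0.05) = 0.223606797750
Throughput (bytes/s) = 1000 / (0.05 * 0.223606797750) = 89442.7191
Throughput (kbps) = 89442.7191 * 8 / 1000 = 715.541753 -> 715.54 kbps (2 dp)

715.54


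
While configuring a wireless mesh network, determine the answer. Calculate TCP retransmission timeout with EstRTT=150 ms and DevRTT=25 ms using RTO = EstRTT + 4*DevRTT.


Given: EstRTT = 150 ms, DevRTT = 25 ms
Timeout = EstRTT + 4 * DevRTT
4 * DevRTT = 4 * 25 = 100
Timeout = 150 + 100 = 250 ms

250


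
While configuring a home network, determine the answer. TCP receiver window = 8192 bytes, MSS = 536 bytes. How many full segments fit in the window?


Given: RWND = 8192 bytes, MSS = 536 bytes
Full segments = floor(RWND / MSS)
Full segments = floor(8192 / 536)
Full segments = floor(15.2836) = 15

15


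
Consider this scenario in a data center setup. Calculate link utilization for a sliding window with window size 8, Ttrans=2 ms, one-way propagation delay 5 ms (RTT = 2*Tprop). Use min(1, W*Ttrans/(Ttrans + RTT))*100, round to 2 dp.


Given: W = 8, Ttrans = 2 ms, RTT = 10 ms (= 2 * Tprop, Tprop = 5 ms)
Cycle time = Ttrans + RTT = 2 + 10 = 12 ms (first packet sent until its ACK returns)
W * Ttrans = 8 * 2 = 16 ms of sending per cycle
W * Ttrans / (Ttrans + RTT) = 16 / 12 = 1.333333
U = min(1, 1.333333) = 1.000000
U% = 100.00%

100.00


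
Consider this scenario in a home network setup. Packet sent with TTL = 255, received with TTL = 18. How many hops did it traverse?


Given: initial TTL = 255, received TTL = 18
Hops = initial TTL - received TTL
Hops = 255 - 18 = 237

237


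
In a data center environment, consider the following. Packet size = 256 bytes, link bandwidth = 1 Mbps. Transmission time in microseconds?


Given: packet = 256 bytes, bandwidth = 1 Mbps
Packet in bits = 256 * 8 = 2048 bits
Bandwidth = 1 * 10^6 = 1000000 bps
Time = 2048 / 1000000 seconds
Time in us = 2048 * 10^6 / 1000000 = 2048

2048


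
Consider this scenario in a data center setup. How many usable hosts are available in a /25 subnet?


Given: subnet mask /25
Host bits = 32 - 25 = 7
Total addresses = 2^7 = 128
Usable hosts = 128 - 2 (network + broadcast) = 126

126


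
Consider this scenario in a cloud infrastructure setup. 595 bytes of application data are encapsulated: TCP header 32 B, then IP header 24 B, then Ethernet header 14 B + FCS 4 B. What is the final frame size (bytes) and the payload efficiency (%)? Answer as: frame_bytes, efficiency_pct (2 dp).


TCP segment = 595 + 32 = 627 B
IP packet = 627 + 24 = 651 B
Ethernet frame = 651 + 14 + 4 = 669 B
Efficiency = app / frame = 595 / 669 = 0.889387 = 88.9387% -> 88.94% (2 dp)

669, 88.94


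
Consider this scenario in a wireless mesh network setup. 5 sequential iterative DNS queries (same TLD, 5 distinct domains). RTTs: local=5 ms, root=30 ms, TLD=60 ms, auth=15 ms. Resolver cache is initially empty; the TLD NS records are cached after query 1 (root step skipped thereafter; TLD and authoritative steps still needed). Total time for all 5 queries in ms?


Lookup 1 (cold cache): local + root + TLD + auth = 5 + 30 + 60 + 15 = 110 ms
Lookups 2..5 (TLD NS cached -> skip root; new domain -> still ask TLD and auth): local + TLD + auth = 5 + 60 + 15 = 80 ms each
Remaining 4 lookups: 4 * 80 = 320 ms
Total = 110 + 320 = 430 ms

430


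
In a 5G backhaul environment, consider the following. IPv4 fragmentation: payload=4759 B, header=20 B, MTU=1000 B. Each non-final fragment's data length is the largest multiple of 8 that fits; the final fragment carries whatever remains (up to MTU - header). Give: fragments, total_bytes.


Max data per non-final fragment = floor((MTU - header)/8)*8 = floor((1000 - 20)/8)*8 = floor(980/8)*8 = 976 B
Final fragment needs no 8-byte alignment: it can carry up to MTU - header = 980 B
Non-final fragments needed = ceil((payload - 980) / 976) = ceil(3779/976) = ceil(3.8719) = 4
Number of fragments = 4 + 1 = 5
Fragment sizes (data): 4 * 976 B + 855 B (last, 855 <= 980 OK)
Total bytes sent = payload + n_frags * header = 4759 + 5*20 = 4759 + 100 = 4859 B

5, 4859


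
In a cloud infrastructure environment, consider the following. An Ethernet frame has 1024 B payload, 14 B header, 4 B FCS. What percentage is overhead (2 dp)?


Given: payload = 1024 B, header = 14 B, trailer = 4 B
Overhead bytes = header + trailer = 14 + 4 = 18
Total frame = payload + overhead = 1024 + 18 = 1042
Overhead % = 18 / 1042 * 100 = 1.7274% -> 1.73% (2 dp)

1.73


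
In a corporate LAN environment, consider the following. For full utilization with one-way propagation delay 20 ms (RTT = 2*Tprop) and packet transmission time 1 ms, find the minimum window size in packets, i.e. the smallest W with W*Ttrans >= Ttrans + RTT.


Given: Ttrans = 1 ms, RTT = 40 ms (= 2 * Tprop, Tprop = 20 ms)
Time until first ACK returns = Ttrans + RTT = 1 + 40 = 41 ms
Need W * Ttrans >= Ttrans + RTT  ->  W >= (Ttrans + RTT) / Ttrans
(Ttrans + RTT) / Ttrans = 41 / 1 = 41
W_min = ceil(41) = 41

41


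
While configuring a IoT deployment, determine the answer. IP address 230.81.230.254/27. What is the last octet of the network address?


Given: IP = 230.81.230.254, prefix = /27
Subnet mask = 255.255.255.224
Last octet of IP: 254
Last octet of mask: 224
Network last octet = 254 AND 224 = 224

224


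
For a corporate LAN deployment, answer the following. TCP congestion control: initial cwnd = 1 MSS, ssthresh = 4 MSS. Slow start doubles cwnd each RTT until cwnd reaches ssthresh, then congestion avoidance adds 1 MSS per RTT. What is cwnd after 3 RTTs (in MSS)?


RTT 0: cwnd = 1 MSS (initial)
RTT 1: cwnd = 2 MSS (slow start, doubled)
RTT 2: cwnd = 4 MSS (slow start, doubled)
RTT 3: cwnd = 5 MSS (congestion avoidance, +1)

5


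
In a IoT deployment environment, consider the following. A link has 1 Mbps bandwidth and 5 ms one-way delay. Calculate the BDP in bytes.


Given: bandwidth = 1 Mbps, delay = 5 ms
BDP in bits = 1 * 10^6 * 5 / 1000
BDP in bits = 5000
BDP in bytes = 5000 / 8 = 625

625


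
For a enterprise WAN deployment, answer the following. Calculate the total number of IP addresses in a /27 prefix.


Given: CIDR prefix /27
Host bits = 32 - 27 = 5
Total addresses = 2^5 = 32

32


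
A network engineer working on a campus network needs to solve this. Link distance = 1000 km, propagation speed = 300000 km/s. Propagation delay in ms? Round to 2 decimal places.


Given: distance = 1000 km, speed = 300000 km/s
Delay = distance / speed = 1000 / 300000 seconds
Delay in ms = 1000 * 1000 / 300000
Delay = 3.3333 ms
Rounded to 2 dp = 3.33 ms

3.33


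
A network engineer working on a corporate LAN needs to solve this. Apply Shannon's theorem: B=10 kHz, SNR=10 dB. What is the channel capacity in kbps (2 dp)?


Given: B = 10 kHz, SNR = 10 dB
SNR linear = 10^(10/10) = 10
1 + SNR = 11
log2(11) = 3.4594316186
C = 10 * 1000 * 3.4594316186 = 34594.3162 bps
C = 34.594316 kbps -> 34.59 kbps (2 dp)

34.59


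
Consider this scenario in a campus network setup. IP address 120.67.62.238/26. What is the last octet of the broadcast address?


Given: IP = 120.67.62.238, prefix = /26
Host bits = 32 - 26 = 6
Network last octet = 238 AND mask = 192
Host part size = 2^6 - 1 = 63
Broadcast last octet = 192 OR 63 = 255

255


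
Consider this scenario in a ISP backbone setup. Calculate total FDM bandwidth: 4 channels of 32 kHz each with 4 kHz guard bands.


Given: 4 channels, 32 kHz each, guard = 4 kHz
Channel bandwidth = 4 * 32 = 128 kHz
Guard bands = 3 gaps * 4 kHz = 12 kHz
Total = 128 + 12 = 140 kHz

140


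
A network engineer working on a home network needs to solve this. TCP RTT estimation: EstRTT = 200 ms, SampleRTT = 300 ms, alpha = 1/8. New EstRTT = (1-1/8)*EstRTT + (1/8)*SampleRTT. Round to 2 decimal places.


Given: EstRTT = 200 ms, SampleRTT = 300 ms, alpha = 1/8
New EstRTT = (1 - alpha) * EstRTT + alpha * SampleRTT
(7/8) * 200 = 175
(1/8) * 300 = 37.5
New EstRTT = 175 + 37.5 = 212.5 ms -> 212.50 ms (2 dp)

212.50


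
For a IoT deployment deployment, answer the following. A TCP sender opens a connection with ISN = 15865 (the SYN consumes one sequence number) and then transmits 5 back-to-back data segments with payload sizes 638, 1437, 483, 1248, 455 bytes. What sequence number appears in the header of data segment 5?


The SYN occupies sequence number ISN = 15865, so the first data byte is ISN + 1 = 15866.
SEQ of data segment i = (ISN + 1) + sum of payload sizes of segments 1..i-1.
Segment 1: SEQ = 15866, payload = 638 bytes
Segment 2: SEQ = 16504, payload = 1437 bytes
Segment 3: SEQ = 17941, payload = 483 bytes
Segment 4: SEQ = 18424, payload = 1248 bytes
Segment 5: SEQ = 19672, payload = 455 bytes
SEQ of segment 5 = 15866 + 638 + 1437 + 483 + 1248 = 19672

19672


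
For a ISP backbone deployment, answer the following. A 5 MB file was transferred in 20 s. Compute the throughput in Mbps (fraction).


Given: file = 5 MB, time = 20 s
File in Mb = 5 * 8 = 40 Mb
Throughput = 40 / 20 Mbps
Throughput = 2 Mbps

2


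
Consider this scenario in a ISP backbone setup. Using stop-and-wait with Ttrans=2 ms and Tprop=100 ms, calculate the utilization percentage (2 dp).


Given: Ttrans = 2 ms, Tprop = 100 ms
RTT = 2 * Tprop = 2 * 100 = 200 ms
U = Ttrans / (Ttrans + RTT)
U = 2 / (2 + 200)
U = 2 / 202 = 0.009901
U% = 0.99%

0.99


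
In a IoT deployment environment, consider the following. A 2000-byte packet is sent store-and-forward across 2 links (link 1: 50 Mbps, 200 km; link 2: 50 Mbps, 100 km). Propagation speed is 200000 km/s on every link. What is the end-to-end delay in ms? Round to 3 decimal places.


Packet = 2000 bytes = 16000 bits. Store-and-forward: sum (t_trans + t_prop) per link.
Link 1: t_trans = 16000/(50*10^6) s = 0.3200 ms; t_prop = 200/200000 s = 1.0000 ms; subtotal = 1.3200 ms
Link 2: t_trans = 16000/(50*10^6) s = 0.3200 ms; t_prop = 100/200000 s = 0.5000 ms; subtotal = 0.8200 ms
End-to-end = 1.3200 + 0.8200 = 2.1400 ms -> 2.140 ms (3 dp)

2.140


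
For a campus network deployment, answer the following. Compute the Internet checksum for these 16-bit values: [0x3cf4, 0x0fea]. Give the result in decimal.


Given words: [0x3cf4, 0x0fea]
Step 1: Sum all words
Raw sum = 15604 + 4074 = 19678
One's complement = ~19678 & 0xFFFF = 45857

45857


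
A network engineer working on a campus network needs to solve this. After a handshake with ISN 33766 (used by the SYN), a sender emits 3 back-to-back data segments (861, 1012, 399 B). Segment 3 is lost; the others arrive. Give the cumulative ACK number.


SYN uses sequence number 33766; first data byte = ISN + 1 = 33767.
Segment 1: SEQ = 33767, len = 861 B, covers [33767, 34627]
Segment 2: SEQ = 34628, len = 1012 B, covers [34628, 35639]
Segment 3: SEQ = 35640, len = 399 B, covers [35640, 36038] [LOST]
In-order data received: bytes [33767, 35639] (segments 1..2).
Segment 3 missing -> gap begins at byte 35640.
Cumulative ACK = next expected in-order byte = 33767 + 861 + 1012 = 35640

35640


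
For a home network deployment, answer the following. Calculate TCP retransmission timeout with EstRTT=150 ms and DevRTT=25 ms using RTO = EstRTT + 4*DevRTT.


Given: EstRTT = 150 ms, DevRTT = 25 ms
Timeout = EstRTT + 4 * DevRTT
4 * DevRTT = 4 * 25 = 100
Timeout = 150 + 100 = 250 ms

250


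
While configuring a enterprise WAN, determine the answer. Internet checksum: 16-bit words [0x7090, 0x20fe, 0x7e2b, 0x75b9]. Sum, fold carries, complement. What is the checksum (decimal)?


Given words: [0x7090, 0x20fe, 0x7e2b, 0x75b9]
Step 1: Sum all words
Raw sum = 28816 + 8446 + 32299 + 30137 = 99698
Step 2: Fold carry: (34162 + 1) = 34163
One's complement = ~34163 & 0xFFFF = 31372

31372


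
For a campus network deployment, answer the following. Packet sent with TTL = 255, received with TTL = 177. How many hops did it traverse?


Given: initial TTL = 255, received TTL = 177
Hops = initial TTL - received TTL
Hops = 255 - 177 = 78

78


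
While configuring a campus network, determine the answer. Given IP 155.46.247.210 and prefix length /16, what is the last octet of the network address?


Given: IP = 155.46.247.210, prefix = /16
Subnet mask = 255.255.0.0
Last octet of IP: 210
Last octet of mask: 0
Network last octet = 210 AND 0 = 0

0


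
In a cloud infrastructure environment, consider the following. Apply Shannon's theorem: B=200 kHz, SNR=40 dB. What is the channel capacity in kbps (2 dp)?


Given: B = 200 kHz, SNR = 40 dB
SNR linear = 10^(40/10) = 10000
1 + SNR = 10001
log2(10001) = 13.2878566418
C = 200 * 1000 * 13.2878566418 = 2657571.3284 bps
C = 2657.571328 kbps -> 2657.57 kbps (2 dp)

2657.57


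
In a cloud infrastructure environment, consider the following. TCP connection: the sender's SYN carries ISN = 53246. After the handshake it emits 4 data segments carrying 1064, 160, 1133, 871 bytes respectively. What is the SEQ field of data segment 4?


The SYN occupies sequence number ISN = 53246, so the first data byte is ISN + 1 = 53247.
SEQ of data segment i = (ISN + 1) + sum of payload sizes of segments 1..i-1.
Segment 1: SEQ = 53247, payload = 1064 bytes
Segment 2: SEQ = 54311, payload = 160 bytes
Segment 3: SEQ = 54471, payload = 1133 bytes
Segment 4: SEQ = 55604, payload = 871 bytes
SEQ of segment 4 = 53247 + 1064 + 160 + 1133 = 55604

55604


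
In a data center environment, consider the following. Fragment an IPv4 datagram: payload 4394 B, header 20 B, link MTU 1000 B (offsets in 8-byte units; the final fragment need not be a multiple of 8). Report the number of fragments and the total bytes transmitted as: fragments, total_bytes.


Max data per non-final fragment = floor((MTU - header)/8)*8 = floor((1000 - 20)/8)*8 = floor(980/8)*8 = 976 B
Final fragment needs no 8-byte alignment: it can carry up to MTU - header = 980 B
Non-final fragments needed = ceil((payload - 980) / 976) = ceil(3414/976) = ceil(3.4980) = 4
Number of fragments = 4 + 1 = 5
Fragment sizes (data): 4 * 976 B + 490 B (last, 490 <= 980 OK)
Total bytes sent = payload + n_frags * header = 4394 + 5*20 = 4394 + 100 = 4494 B

5, 4494


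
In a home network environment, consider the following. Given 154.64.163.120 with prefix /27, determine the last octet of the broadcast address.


Given: IP = 154.64.163.120, prefix = /27
Host bits = 32 - 27 = 5
Network last octet = 120 AND mask = 96
Host part size = 2^5 - 1 = 31
Broadcast last octet = 96 OR 31 = 127

127


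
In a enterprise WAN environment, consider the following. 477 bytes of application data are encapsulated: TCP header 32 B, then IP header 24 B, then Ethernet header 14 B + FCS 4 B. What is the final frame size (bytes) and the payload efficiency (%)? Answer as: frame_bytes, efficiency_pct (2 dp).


TCP segment = 477 + 32 = 509 B
IP packet = 509 + 24 = 533 B
Ethernet frame = 533 + 14 + 4 = 551 B
Efficiency = app / frame = 477 / 551 = 0.865699 = 86.5699% -> 86.57% (2 dp)

551, 86.57


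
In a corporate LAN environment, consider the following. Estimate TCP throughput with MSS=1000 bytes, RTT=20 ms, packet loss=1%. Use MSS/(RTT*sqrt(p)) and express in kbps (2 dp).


Given: MSS = 1000 bytes, RTT = 20 ms, loss = 1%
RTT in seconds = 20 / 1000 = 0.02
Loss rate = 1% = 0.01
sqrt(loss) = sqrt(0.01) = 0.1
Throughput (bytes/s) = 1000 / (0.02 * 0.1) = 500000.0000
Throughput (kbps) = 500000.0000 * 8 / 1000 = 4000.000000 -> 4000.00 kbps (2 dp)

4000.00


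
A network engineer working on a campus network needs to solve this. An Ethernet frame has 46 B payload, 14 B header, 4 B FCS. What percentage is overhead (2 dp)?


Given: payload = 46 B, header = 14 B, trailer = 4 B
Overhead bytes = header + trailer = 14 + 4 = 18
Total frame = payload + overhead = 46 + 18 = 64
Overhead % = 18 / 64 * 100 = 28.1250% -> 28.13% (2 dp)

28.13


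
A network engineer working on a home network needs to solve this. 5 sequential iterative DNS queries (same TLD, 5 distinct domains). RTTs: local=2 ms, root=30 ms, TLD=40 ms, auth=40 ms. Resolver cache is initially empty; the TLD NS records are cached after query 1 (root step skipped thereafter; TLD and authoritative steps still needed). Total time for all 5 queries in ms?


Lookup 1 (cold cache): local + root + TLD + auth = 2 + 30 + 40 + 40 = 112 ms
Lookups 2..5 (TLD NS cached -> skip root; new domain -> still ask TLD and auth): local + TLD + auth = 2 + 40 + 40 = 82 ms each
Remaining 4 lookups: 4 * 82 = 328 ms
Total = 112 + 328 = 440 ms

440


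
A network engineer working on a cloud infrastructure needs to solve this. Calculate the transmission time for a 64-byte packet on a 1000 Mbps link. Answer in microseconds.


Given: packet = 64 bytes, bandwidth = 1000 Mbps
Packet in bits = 64 * 8 = 512 bits
Bandwidth = 1000 * 10^6 = 1000000000 bps
Time = 512 / 1000000000 seconds
Time in us = 512 * 10^6 / 1000000000 = 0.512

0.512


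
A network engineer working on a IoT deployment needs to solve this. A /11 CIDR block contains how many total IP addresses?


Given: CIDR prefix /11
Host bits = 32 - 11 = 21
Total addresses = 2^21 = 2097152

2097152


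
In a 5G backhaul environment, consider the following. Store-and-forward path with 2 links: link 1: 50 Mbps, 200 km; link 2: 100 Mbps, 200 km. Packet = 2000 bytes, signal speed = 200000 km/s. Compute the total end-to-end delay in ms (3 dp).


Packet = 2000 bytes = 16000 bits. Store-and-forward: sum (t_trans + t_prop) per link.
Link 1: t_trans = 16000/(50*10^6) s = 0.3200 ms; t_prop = 200/200000 s = 1.0000 ms; subtotal = 1.3200 ms
Link 2: t_trans = 16000/(100*10^6) s = 0.1600 ms; t_prop = 200/200000 s = 1.0000 ms; subtotal = 1.1600 ms
End-to-end = 1.3200 + 1.1600 = 2.4800 ms -> 2.480 ms (3 dp)

2.480


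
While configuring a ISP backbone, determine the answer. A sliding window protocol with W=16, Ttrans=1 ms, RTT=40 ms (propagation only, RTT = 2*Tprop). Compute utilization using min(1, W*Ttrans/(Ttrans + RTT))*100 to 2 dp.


Given: W = 16, Ttrans = 1 ms, RTT = 40 ms (= 2 * Tprop, Tprop = 20 ms)
Cycle time = Ttrans + RTT = 1 + 40 = 41 ms (first packet sent until its ACK returns)
W * Ttrans = 16 * 1 = 16 ms of sending per cycle
W * Ttrans / (Ttrans + RTT) = 16 / 41 = 0.390244
U = min(1, 0.390244) = 0.390244
U% = 39.02%

39.02


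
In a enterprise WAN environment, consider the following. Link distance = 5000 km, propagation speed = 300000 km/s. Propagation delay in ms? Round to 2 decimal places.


Given: distance = 5000 km, speed = 300000 km/s
Delay = distance / speed = 5000 / 300000 seconds
Delay in ms = 5000 * 1000 / 300000
Delay = 16.6667 ms
Rounded to 2 dp = 16.67 ms

16.67


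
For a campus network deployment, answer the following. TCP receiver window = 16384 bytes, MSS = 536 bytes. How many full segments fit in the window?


Given: RWND = 16384 bytes, MSS = 536 bytes
Full segments = floor(RWND / MSS)
Full segments = floor(16384 / 536)
Full segments = floor(30.5672) = 30

30


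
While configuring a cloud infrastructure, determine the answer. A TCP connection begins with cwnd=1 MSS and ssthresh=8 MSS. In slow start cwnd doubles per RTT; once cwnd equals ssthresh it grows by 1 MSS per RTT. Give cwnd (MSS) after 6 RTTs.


RTT 0: cwnd = 1 MSS (initial)
RTT 1: cwnd = 2 MSS (slow start, doubled)
RTT 2: cwnd = 4 MSS (slow start, doubled)
RTT 3: cwnd = 8 MSS (slow start, doubled)
RTT 4: cwnd = 9 MSS (congestion avoidance, +1)
RTT 5: cwnd = 10 MSS (congestion avoidance, +1)
RTT 6: cwnd = 11 MSS (congestion avoidance, +1)

11


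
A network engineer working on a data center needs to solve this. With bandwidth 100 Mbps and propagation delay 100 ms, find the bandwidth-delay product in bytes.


Given: bandwidth = 100 Mbps, delay = 100 ms
BDP in bits = 100 * 10^6 * 100 / 1000
BDP in bits = 10000000
BDP in bytes = 10000000 / 8 = 1250000

1250000


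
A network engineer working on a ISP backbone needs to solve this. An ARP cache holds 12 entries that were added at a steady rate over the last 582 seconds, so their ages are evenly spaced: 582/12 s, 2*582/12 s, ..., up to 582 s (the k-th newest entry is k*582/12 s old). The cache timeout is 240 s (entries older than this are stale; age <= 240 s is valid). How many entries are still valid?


Ages are k * 582/12 s for k = 1..12 (spacing = 48.5000 s).
Entry k is valid iff k * 582/12 <= 240 iff k <= 12 * 240 / 582 = 4.9485
n_valid = floor(4.9485) = 4
(n_stale = 12 - 4 = 8)

4


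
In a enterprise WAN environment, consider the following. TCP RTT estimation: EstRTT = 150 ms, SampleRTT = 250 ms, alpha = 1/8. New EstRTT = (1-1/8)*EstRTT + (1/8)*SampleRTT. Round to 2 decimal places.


Given: EstRTT = 150 ms, SampleRTT = 250 ms, alpha = 1/8
New EstRTT = (1 - alpha) * EstRTT + alpha * SampleRTT
(7/8) * 150 = 131.25
(1/8) * 250 = 31.25
New EstRTT = 131.25 + 31.25 = 162.5 ms -> 162.50 ms (2 dp)

162.50


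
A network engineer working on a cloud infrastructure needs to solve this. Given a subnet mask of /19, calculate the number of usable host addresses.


Given: subnet mask /19
Host bits = 32 - 19 = 13
Total addresses = 2^13 = 8192
Usable hosts = 8192 - 2 (network + broadcast) = 8190

8190


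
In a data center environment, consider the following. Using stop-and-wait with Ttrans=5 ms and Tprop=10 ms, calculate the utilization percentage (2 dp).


Given: Ttrans = 5 ms, Tprop = 10 ms
RTT = 2 * Tprop = 2 * 10 = 20 ms
U = Ttrans / (Ttrans + RTT)
U = 5 / (5 + 20)
U = 5 / 25 = 0.2
U% = 20.00%

20.00


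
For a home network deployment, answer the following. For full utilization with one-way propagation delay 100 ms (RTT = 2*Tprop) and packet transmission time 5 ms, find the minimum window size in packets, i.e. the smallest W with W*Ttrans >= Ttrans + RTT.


Given: Ttrans = 5 ms, RTT = 200 ms (= 2 * Tprop, Tprop = 100 ms)
Time until first ACK returns = Ttrans + RTT = 5 + 200 = 205 ms
Need W * Ttrans >= Ttrans + RTT  ->  W >= (Ttrans + RTT) / Ttrans
(Ttrans + RTT) / Ttrans = 205 / 5 = 41
W_min = ceil(41) = 41

41


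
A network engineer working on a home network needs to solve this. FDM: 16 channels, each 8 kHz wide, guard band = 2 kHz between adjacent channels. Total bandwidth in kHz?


Given: 16 channels, 8 kHz each, guard = 2 kHz
Channel bandwidth = 16 * 8 = 128 kHz
Guard bands = 15 gaps * 2 kHz = 30 kHz
Total = 128 + 30 = 158 kHz

158


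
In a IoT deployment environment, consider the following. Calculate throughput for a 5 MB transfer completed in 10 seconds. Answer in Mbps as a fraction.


Given: file = 5 MB, time = 10 s
File in Mb = 5 * 8 = 40 Mb
Throughput = 40 / 10 Mbps
Throughput = 4 Mbps

4


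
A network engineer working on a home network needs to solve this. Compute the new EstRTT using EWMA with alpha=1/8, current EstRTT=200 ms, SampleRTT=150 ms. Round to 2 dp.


Given: EstRTT = 200 ms, SampleRTT = 150 ms, alpha = 1/8
New EstRTT = (1 - alpha) * EstRTT + alpha * SampleRTT
(7/8) * 200 = 175
(1/8) * 150 = 18.75
New EstRTT = 175 + 18.75 = 193.75 ms -> 193.75 ms (2 dp)

193.75


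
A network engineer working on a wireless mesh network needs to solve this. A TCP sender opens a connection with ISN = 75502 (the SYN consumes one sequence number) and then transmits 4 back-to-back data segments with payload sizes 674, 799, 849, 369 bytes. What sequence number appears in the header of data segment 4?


The SYN occupies sequence number ISN = 75502, so the first data byte is ISN + 1 = 75503.
SEQ of data segment i = (ISN + 1) + sum of payload sizes of segments 1..i-1.
Segment 1: SEQ = 75503, payload = 674 bytes
Segment 2: SEQ = 76177, payload = 799 bytes
Segment 3: SEQ = 76976, payload = 849 bytes
Segment 4: SEQ = 77825, payload = 369 bytes
SEQ of segment 4 = 75503 + 674 + 799 + 849 = 77825

77825


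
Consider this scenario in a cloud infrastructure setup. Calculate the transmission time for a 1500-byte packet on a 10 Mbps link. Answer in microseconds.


Given: packet = 1500 bytes, bandwidth = 10 Mbps
Packet in bits = 1500 * 8 = 12000 bits
Bandwidth = 10 * 10^6 = 10000000 bps
Time = 12000 / 10000000 seconds
Time in us = 12000 * 10^6 / 10000000 = 1200

1200


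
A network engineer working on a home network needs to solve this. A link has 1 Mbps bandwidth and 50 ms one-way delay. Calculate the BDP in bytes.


Given: bandwidth = 1 Mbps, delay = 50 ms
BDP in bits = 1 * 10^6 * 50 / 1000
BDP in bits = 50000
BDP in bytes = 50000 / 8 = 6250

6250


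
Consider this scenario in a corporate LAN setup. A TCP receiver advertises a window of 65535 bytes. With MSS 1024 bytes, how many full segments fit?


Given: RWND = 65535 bytes, MSS = 1024 bytes
Full segments = floor(RWND / MSS)
Full segments = floor(65535 / 1024)
Full segments = floor(63.999) = 63

63


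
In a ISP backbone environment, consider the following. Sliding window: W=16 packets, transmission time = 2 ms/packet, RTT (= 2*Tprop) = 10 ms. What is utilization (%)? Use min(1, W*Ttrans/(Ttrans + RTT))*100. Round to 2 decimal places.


Given: W = 16, Ttrans = 2 ms, RTT = 10 ms (= 2 * Tprop, Tprop = 5 ms)
Cycle time = Ttrans + RTT = 2 + 10 = 12 ms (first packet sent until its ACK returns)
W * Ttrans = 16 * 2 = 32 ms of sending per cycle
W * Ttrans / (Ttrans + RTT) = 32 / 12 = 2.666667
U = min(1, 2.666667) = 1.000000
U% = 100.00%

100.00


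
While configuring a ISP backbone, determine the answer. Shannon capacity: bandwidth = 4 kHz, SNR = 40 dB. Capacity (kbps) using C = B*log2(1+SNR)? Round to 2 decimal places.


Given: B = 4 kHz, SNR = 40 dB
SNR linear = 10^(40/10) = 10000
1 + SNR = 10001
log2(10001) = 13.2878566418
C = 4 * 1000 * 13.2878566418 = 53151.4266 bps
C = 53.151427 kbps -> 53.15 kbps (2 dp)

53.15


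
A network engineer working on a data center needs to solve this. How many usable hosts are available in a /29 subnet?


Given: subnet mask /29
Host bits = 32 - 29 = 3
Total addresses = 2^3 = 8
Usable hosts = 8 - 2 (network + broadcast) = 6

6


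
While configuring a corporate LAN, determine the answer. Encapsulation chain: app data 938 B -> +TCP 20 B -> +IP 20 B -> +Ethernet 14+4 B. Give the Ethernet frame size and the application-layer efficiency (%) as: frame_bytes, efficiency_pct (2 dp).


TCP segment = 938 + 20 = 958 B
IP packet = 958 + 20 = 978 B
Ethernet frame = 978 + 14 + 4 = 996 B
Efficiency = app / frame = 938 / 996 = 0.941767 = 94.1767% -> 94.18% (2 dp)

996, 94.18
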